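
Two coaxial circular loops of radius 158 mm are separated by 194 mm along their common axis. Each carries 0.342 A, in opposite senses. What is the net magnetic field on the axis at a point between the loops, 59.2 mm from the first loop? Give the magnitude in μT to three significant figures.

Each loop contributes B = μ₀IR²/[2(R²+z²)^(3/2)] on the axis, with z measured from that loop.
Loop 1 (z = 0.0592 m): B₁ = 1.12×10⁻⁶ T. Loop 2 (z = 0.1348 m): B₂ = 5.99×10⁻⁷ T.
The fields oppose: B = |B₁ − B₂| = 5.18×10⁻⁷ T.

B ≈ 0.518 μT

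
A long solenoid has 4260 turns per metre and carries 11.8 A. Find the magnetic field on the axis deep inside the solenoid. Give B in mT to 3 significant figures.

B ≈ 63.2 mT

Inside a long solenoid, B = μ₀nI with n = 4260 turns/m.
B = 4π×10⁻⁷ × 4260 × 11.8 = 6.32×10⁻² T.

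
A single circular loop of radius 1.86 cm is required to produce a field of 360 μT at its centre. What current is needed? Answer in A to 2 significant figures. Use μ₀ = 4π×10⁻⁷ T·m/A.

I ≈ 11 A

At the centre of a circular loop B = μ₀I/(2R), so I = 2RB/μ₀.
With R = 0.0186 m, I = 2 × 0.0186 × 3.60×10⁻⁴ / (4π×10⁻⁷) = 10.7 A.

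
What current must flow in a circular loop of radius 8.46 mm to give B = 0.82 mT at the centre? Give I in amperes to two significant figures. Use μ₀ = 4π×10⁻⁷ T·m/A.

At the centre of a circular loop B = μ₀I/(2R), so I = 2RB/μ₀.
With R = 0.00846 m, I = 2 × 0.00846 × 8.20×10⁻⁴ / (4π×10⁻⁷) = 11.0 A.

I ≈ 11 A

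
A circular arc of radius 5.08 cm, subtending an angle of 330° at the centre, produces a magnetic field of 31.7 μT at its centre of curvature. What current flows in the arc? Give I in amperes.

I ≈ 2.80 A

For a circular arc, B = μ₀Iφ/(4πR) with φ in radians; here φ = 5.76 rad.
So I = 4πRB/(μ₀φ) = 4π × 0.0508 × 3.17×10⁻⁵ / (4π×10⁻⁷ × 5.76) = 2.80 A.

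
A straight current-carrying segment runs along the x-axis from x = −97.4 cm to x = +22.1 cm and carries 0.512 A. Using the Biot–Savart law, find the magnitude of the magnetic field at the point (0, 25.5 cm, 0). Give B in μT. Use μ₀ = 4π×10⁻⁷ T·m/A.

B ≈ 0.326 μT

For a finite straight segment, B = (μ₀I/4πd)(sinθ₁ + sinθ₂), where θ₁, θ₂ are the angles from the perpendicular to each end.
The perpendicular distance is d = 0.255 m; the end-offsets along the wire are a = 0.974 m and b = 0.221 m.
sinθ₁ = 0.974/√(0.974²+0.255²) = 0.9674; sinθ₂ = 0.221/√(0.221²+0.255²) = 0.6549.
B = (4π×10⁻⁷ × 0.512) / (4π × 0.255) × (0.9674 + 0.6549) = 3.26×10⁻⁷ T.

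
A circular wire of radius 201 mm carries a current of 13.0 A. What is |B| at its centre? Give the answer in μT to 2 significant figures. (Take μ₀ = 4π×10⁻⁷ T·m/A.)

At the centre of a circular loop the Biot–Savart law gives B = μ₀I/(2R).
B = (4π×10⁻⁷ × 13.0) / (2 × 0.201) = 4.06×10⁻⁵ T.

B ≈ 41 μT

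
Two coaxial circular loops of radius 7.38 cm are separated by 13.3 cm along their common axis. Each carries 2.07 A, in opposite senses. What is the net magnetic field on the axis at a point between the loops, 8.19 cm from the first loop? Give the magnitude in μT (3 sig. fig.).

B ≈ 4.51 μT

Each loop contributes B = μ₀IR²/[2(R²+z²)^(3/2)] on the axis, with z measured from that loop.
Loop 1 (z = 0.0819 m): B₁ = 5.29×10⁻⁶ T. Loop 2 (z = 0.0511 m): B₂ = 9.79×10⁻⁶ T.
The fields oppose: B = |B₁ − B₂| = 4.51×10⁻⁶ T.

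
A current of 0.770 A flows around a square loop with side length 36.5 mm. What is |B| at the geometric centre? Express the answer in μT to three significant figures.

B ≈ 23.9 μT

Each side is a finite straight segment at perpendicular distance d = a/(2 tan(π/4)) = 0.01825 m from the centre, with end-angles ±π/4.
One side contributes B₁ = (μ₀I/4πd)·2 sin(π/4) = 5.97×10⁻⁶ T.
All 4 sides add in the same direction: B = 4 × 5.97×10⁻⁶ = 2.39×10⁻⁵ T.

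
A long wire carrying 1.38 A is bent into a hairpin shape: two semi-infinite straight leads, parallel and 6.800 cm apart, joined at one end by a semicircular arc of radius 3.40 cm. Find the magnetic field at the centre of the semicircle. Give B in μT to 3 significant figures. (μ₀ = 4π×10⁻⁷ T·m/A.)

B ≈ 20.9 μT

The semicircular arc contributes B_arc = μ₀I·π/(4πR) = μ₀I/(4R) = 1.28×10⁻⁵ T.
Each semi-infinite lead is at perpendicular distance R = 0.034 m from the centre, with the perpendicular foot at its near end, so it contributes μ₀I/(4πR); both point the same way, together 8.12×10⁻⁶ T.
Arc and leads all point the same direction: B = 1.28×10⁻⁵ + 8.12×10⁻⁶ = 2.09×10⁻⁵ T.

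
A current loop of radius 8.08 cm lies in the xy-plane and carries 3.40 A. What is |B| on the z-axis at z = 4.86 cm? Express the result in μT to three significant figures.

B ≈ 16.6 μT

On the axis of a circular loop, B = μ₀IR² / [2(R²+z²)^(3/2)].
R² + z² = (0.0808)² + (0.0486)² = 0.008891 m², and (R²+z²)^(3/2) = 8.38×10⁻⁴ m³.
B = (4π×10⁻⁷ × 3.40 × 0.006529) / (2 × 8.38×10⁻⁴) = 1.66×10⁻⁵ T.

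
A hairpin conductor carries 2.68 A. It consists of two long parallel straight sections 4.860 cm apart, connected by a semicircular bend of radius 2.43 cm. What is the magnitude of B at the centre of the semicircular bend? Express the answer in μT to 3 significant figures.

B ≈ 56.7 μT

The semicircular arc contributes B_arc = μ₀I·π/(4πR) = μ₀I/(4R) = 3.46×10⁻⁵ T.
Each semi-infinite lead is at perpendicular distance R = 0.0243 m from the centre, with the perpendicular foot at its near end, so it contributes μ₀I/(4πR); both point the same way, together 2.21×10⁻⁵ T.
Arc and leads all point the same direction: B = 3.46×10⁻⁵ + 2.21×10⁻⁵ = 5.67×10⁻⁵ T.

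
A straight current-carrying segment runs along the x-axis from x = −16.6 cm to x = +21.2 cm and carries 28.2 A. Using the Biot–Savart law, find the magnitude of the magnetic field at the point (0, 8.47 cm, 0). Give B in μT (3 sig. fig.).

For a finite straight segment, B = (μ₀I/4πd)(sinθ₁ + sinθ₂), where θ₁, θ₂ are the angles from the perpendicular to each end.
The perpendicular distance is d = 0.0847 m; the end-offsets along the wire are a = 0.166 m and b = 0.212 m.
sinθ₁ = 0.166/√(0.166²+0.0847²) = 0.8907; sinθ₂ = 0.212/√(0.212²+0.0847²) = 0.9286.
B = (4π×10⁻⁷ × 28.2) / (4π × 0.0847) × (0.8907 + 0.9286) = 6.06×10⁻⁵ T.

B ≈ 60.6 μT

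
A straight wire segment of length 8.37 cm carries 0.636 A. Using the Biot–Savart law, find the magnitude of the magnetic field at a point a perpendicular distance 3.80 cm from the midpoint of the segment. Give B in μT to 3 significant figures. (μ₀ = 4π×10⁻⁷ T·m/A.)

For a finite straight segment, B = (μ₀I/4πd)(sinθ₁ + sinθ₂), where θ₁, θ₂ are the angles from the perpendicular to each end.
The perpendicular from the point meets the wire at its midpoint, so each end is L/2 = 0.04185 m away along the wire.
sinθ₁ = 0.04185/√(0.04185²+0.038²) = 0.7403; sinθ₂ = 0.04185/√(0.04185²+0.038²) = 0.7403.
B = (4π×10⁻⁷ × 0.636) / (4π × 0.038) × (0.7403 + 0.7403) = 2.48×10⁻⁶ T.

B ≈ 2.48 μT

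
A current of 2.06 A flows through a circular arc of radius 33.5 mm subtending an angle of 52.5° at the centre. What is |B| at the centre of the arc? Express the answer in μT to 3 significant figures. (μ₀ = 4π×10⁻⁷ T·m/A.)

The Biot–Savart field of a circular arc at its centre is B = μ₀Iφ/(4πR), with φ = 0.9163 rad.
B = (4π×10⁻⁷ × 2.06 × 0.9163) / (4π × 0.0335) = 5.63×10⁻⁶ T.

B ≈ 5.63 μT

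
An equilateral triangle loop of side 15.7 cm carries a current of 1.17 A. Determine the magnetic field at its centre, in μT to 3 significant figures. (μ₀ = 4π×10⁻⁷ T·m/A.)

B ≈ 13.4 μT

Each side is a finite straight segment at perpendicular distance d = a/(2 tan(π/3)) = 0.04532 m from the centre, with end-angles ±π/3.
One side contributes B₁ = (μ₀I/4πd)·2 sin(π/3) = 4.47×10⁻⁶ T.
All 3 sides add in the same direction: B = 3 × 4.47×10⁻⁶ = 1.34×10⁻⁵ T.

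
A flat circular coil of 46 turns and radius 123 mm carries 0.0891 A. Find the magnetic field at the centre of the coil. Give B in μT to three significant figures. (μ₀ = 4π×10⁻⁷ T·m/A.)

B ≈ 20.9 μT

For an N-turn flat coil, B = Nμ₀I/(2R) with R = 0.123 m.
B = 46 × 4.55×10⁻⁷ T = 2.09×10⁻⁵ T.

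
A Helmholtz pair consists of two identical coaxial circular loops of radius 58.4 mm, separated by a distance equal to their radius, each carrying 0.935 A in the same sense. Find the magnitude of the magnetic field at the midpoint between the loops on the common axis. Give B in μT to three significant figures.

B ≈ 14.4 μT

Each loop contributes B = μ₀IR²/[2(R²+z²)^(3/2)] on the axis, with z measured from that loop.
Loop 1 (z = 0.0292 m): B₁ = 7.20×10⁻⁶ T. Loop 2 (z = 0.0292 m): B₂ = 7.20×10⁻⁶ T.
The fields add: B = B₁ + B₂ = 1.44×10⁻⁵ T.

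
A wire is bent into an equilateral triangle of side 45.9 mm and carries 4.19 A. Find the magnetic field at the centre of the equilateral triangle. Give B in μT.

Each side is a finite straight segment at perpendicular distance d = a/(2 tan(π/3)) = 0.01325 m from the centre, with end-angles ±π/3.
One side contributes B₁ = (μ₀I/4πd)·2 sin(π/3) = 5.48×10⁻⁵ T.
All 3 sides add in the same direction: B = 3 × 5.48×10⁻⁵ = 1.64×10⁻⁴ T.

B ≈ 164 μT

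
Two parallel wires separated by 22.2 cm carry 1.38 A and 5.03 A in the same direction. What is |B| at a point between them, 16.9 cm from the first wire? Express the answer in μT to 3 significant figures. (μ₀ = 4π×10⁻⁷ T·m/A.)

Each long wire gives B = μ₀I/(2πd). Distances are d₁ = 0.169 m and d₂ = 0.053 m.
B₁ = 1.63×10⁻⁶ T, B₂ = 1.90×10⁻⁵ T.
Between parallel currents the two contributions point in opposite directions, so they subtract. B = |B₁ − B₂| = |1.63×10⁻⁶ − 1.90×10⁻⁵| = 1.73×10⁻⁵ T.

B ≈ 17.3 μT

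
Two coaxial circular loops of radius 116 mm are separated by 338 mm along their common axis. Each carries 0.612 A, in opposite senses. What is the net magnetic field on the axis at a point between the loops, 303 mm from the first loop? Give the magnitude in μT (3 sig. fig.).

B ≈ 2.76 μT

Each loop contributes B = μ₀IR²/[2(R²+z²)^(3/2)] on the axis, with z measured from that loop.
Loop 1 (z = 0.303 m): B₁ = 1.52×10⁻⁷ T. Loop 2 (z = 0.035 m): B₂ = 2.91×10⁻⁶ T.
The fields oppose: B = |B₁ − B₂| = 2.76×10⁻⁶ T.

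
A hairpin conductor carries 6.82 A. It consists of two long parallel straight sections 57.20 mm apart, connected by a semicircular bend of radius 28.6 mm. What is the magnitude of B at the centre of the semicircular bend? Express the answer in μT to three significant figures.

B ≈ 123 μT

The semicircular arc contributes B_arc = μ₀I·π/(4πR) = μ₀I/(4R) = 7.49×10⁻⁵ T.
Each semi-infinite lead is at perpendicular distance R = 0.0286 m from the centre, with the perpendicular foot at its near end, so it contributes μ₀I/(4πR); both point the same way, together 4.77×10⁻⁵ T.
Arc and leads all point the same direction: B = 7.49×10⁻⁵ + 4.77×10⁻⁵ = 1.23×10⁻⁴ T.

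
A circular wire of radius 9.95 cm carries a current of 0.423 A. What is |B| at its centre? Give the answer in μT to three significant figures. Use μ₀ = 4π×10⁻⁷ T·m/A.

At the centre of a circular loop the Biot–Savart law gives B = μ₀I/(2R).
B = (4π×10⁻⁷ × 0.423) / (2 × 0.0995) = 2.67×10⁻⁶ T.

B ≈ 2.67 μT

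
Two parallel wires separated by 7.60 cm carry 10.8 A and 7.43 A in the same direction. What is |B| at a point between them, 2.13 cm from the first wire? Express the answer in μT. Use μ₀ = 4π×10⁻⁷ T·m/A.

B ≈ 74.2 μT

Each long wire gives B = μ₀I/(2πd). Distances are d₁ = 0.0213 m and d₂ = 0.0547 m.
B₁ = 1.01×10⁻⁴ T, B₂ = 2.72×10⁻⁵ T.
Between parallel currents the two contributions point in opposite directions, so they subtract. B = |B₁ − B₂| = |1.01×10⁻⁴ − 2.72×10⁻⁵| = 7.42×10⁻⁵ T.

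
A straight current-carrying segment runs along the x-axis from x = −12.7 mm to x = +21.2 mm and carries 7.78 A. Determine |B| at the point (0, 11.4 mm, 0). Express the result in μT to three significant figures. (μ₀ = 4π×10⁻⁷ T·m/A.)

B ≈ 111 μT

For a finite straight segment, B = (μ₀I/4πd)(sinθ₁ + sinθ₂), where θ₁, θ₂ are the angles from the perpendicular to each end.
The perpendicular distance is d = 0.0114 m; the end-offsets along the wire are a = 0.0127 m and b = 0.0212 m.
sinθ₁ = 0.0127/√(0.0127²+0.0114²) = 0.7442; sinθ₂ = 0.0212/√(0.0212²+0.0114²) = 0.8807.
B = (4π×10⁻⁷ × 7.78) / (4π × 0.0114) × (0.7442 + 0.8807) = 1.11×10⁻⁴ T.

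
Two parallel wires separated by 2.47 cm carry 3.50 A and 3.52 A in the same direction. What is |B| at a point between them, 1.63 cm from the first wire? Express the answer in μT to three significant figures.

Each long wire gives B = μ₀I/(2πd). Distances are d₁ = 0.0163 m and d₂ = 0.0084 m.
B₁ = 4.29×10⁻⁵ T, B₂ = 8.38×10⁻⁵ T.
Between parallel currents the two contributions point in opposite directions, so they subtract. B = |B₁ − B₂| = |4.29×10⁻⁵ − 8.38×10⁻⁵| = 4.09×10⁻⁵ T.

B ≈ 40.9 μT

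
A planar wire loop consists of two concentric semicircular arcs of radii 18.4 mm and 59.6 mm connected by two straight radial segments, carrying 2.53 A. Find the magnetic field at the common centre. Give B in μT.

B ≈ 29.9 μT

The radial connectors point toward the centre, so dl × r̂ = 0 and they contribute nothing.
Each semicircle gives μ₀I/(4R): inner arc 4.32×10⁻⁵ T, outer arc 1.33×10⁻⁵ T.
The two arcs carry current in opposite angular senses, so their fields oppose: B = |4.32×10⁻⁵ − 1.33×10⁻⁵| = 2.99×10⁻⁵ T.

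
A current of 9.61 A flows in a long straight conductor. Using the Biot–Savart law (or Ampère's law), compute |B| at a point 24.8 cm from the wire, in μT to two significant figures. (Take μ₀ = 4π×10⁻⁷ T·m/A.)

For an infinitely long straight wire, B = μ₀I/(2πd).
B = (4π×10⁻⁷ × 9.61) / (2π × 0.248) = 7.75×10⁻⁶ T.

B ≈ 7.7 μT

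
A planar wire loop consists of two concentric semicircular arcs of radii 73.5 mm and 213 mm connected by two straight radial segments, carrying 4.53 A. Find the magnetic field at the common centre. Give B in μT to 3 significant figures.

B ≈ 12.7 μT

The radial connectors point toward the centre, so dl × r̂ = 0 and they contribute nothing.
Each semicircle gives μ₀I/(4R): inner arc 1.94×10⁻⁵ T, outer arc 6.68×10⁻⁶ T.
The two arcs carry current in opposite angular senses, so their fields oppose: B = |1.94×10⁻⁵ − 6.68×10⁻⁶| = 1.27×10⁻⁵ T.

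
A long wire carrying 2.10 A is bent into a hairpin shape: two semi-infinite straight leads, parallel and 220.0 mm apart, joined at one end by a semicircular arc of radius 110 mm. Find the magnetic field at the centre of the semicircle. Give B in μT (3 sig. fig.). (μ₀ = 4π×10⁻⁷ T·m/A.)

The semicircular arc contributes B_arc = μ₀I·π/(4πR) = μ₀I/(4R) = 6.00×10⁻⁶ T.
Each semi-infinite lead is at perpendicular distance R = 0.11 m from the centre, with the perpendicular foot at its near end, so it contributes μ₀I/(4πR); both point the same way, together 3.82×10⁻⁶ T.
Arc and leads all point the same direction: B = 6.00×10⁻⁶ + 3.82×10⁻⁶ = 9.82×10⁻⁶ T.

B ≈ 9.82 μT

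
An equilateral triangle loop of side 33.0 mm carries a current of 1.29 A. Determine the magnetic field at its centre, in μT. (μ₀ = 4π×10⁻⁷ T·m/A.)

B ≈ 70.4 μT

Each side is a finite straight segment at perpendicular distance d = a/(2 tan(π/3)) = 0.009526 m from the centre, with end-angles ±π/3.
One side contributes B₁ = (μ₀I/4πd)·2 sin(π/3) = 2.35×10⁻⁵ T.
All 3 sides add in the same direction: B = 3 × 2.35×10⁻⁵ = 7.04×10⁻⁵ T.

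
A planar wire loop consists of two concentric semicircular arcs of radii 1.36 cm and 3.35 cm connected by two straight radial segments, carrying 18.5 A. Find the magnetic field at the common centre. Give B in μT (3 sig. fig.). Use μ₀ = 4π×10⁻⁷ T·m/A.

B ≈ 254 μT

The radial connectors point toward the centre, so dl × r̂ = 0 and they contribute nothing.
Each semicircle gives μ₀I/(4R): inner arc 4.27×10⁻⁴ T, outer arc 1.73×10⁻⁴ T.
The two arcs carry current in opposite angular senses, so their fields oppose: B = |4.27×10⁻⁴ − 1.73×10⁻⁴| = 2.54×10⁻⁴ T.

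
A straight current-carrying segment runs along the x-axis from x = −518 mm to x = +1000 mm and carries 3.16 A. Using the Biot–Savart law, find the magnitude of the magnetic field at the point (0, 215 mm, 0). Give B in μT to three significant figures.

For a finite straight segment, B = (μ₀I/4πd)(sinθ₁ + sinθ₂), where θ₁, θ₂ are the angles from the perpendicular to each end.
The perpendicular distance is d = 0.215 m; the end-offsets along the wire are a = 0.518 m and b = 1 m.
sinθ₁ = 0.518/√(0.518²+0.215²) = 0.9236; sinθ₂ = 1/√(1²+0.215²) = 0.9777.
B = (4π×10⁻⁷ × 3.16) / (4π × 0.215) × (0.9236 + 0.9777) = 2.79×10⁻⁶ T.

B ≈ 2.79 μT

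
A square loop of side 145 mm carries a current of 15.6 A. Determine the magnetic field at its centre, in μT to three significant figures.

B ≈ 122 μT

Each side is a finite straight segment at perpendicular distance d = a/(2 tan(π/4)) = 0.0725 m from the centre, with end-angles ±π/4.
One side contributes B₁ = (μ₀I/4πd)·2 sin(π/4) = 3.04×10⁻⁵ T.
All 4 sides add in the same direction: B = 4 × 3.04×10⁻⁵ = 1.22×10⁻⁴ T.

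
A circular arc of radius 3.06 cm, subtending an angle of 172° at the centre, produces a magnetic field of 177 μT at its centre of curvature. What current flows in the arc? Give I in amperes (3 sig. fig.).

I ≈ 18.0 A

For a circular arc, B = μ₀Iφ/(4πR) with φ in radians; here φ = 3.002 rad.
So I = 4πRB/(μ₀φ) = 4π × 0.0306 × 1.77×10⁻⁴ / (4π×10⁻⁷ × 3.002) = 18.0 A.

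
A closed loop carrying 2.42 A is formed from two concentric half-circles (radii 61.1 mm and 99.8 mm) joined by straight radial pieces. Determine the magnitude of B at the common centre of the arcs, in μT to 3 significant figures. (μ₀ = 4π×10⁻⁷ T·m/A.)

The radial connectors point toward the centre, so dl × r̂ = 0 and they contribute nothing.
Each semicircle gives μ₀I/(4R): inner arc 1.24×10⁻⁵ T, outer arc 7.62×10⁻⁶ T.
The two arcs carry current in opposite angular senses, so their fields oppose: B = |1.24×10⁻⁵ − 7.62×10⁻⁶| = 4.83×10⁻⁶ T.

B ≈ 4.83 μT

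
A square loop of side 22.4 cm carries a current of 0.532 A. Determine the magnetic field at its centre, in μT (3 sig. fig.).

B ≈ 2.69 μT

Each side is a finite straight segment at perpendicular distance d = a/(2 tan(π/4)) = 0.112 m from the centre, with end-angles ±π/4.
One side contributes B₁ = (μ₀I/4πd)·2 sin(π/4) = 6.72×10⁻⁷ T.
All 4 sides add in the same direction: B = 4 × 6.72×10⁻⁷ = 2.69×10⁻⁶ T.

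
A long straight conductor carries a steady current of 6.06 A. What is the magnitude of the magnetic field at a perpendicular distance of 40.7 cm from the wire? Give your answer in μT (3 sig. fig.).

B ≈ 2.98 μT

For an infinitely long straight wire, B = μ₀I/(2πd).
B = (4π×10⁻⁷ × 6.06) / (2π × 0.407) = 2.98×10⁻⁶ T.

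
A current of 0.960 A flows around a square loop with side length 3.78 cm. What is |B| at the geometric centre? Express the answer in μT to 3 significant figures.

B ≈ 28.7 μT

Each side is a finite straight segment at perpendicular distance d = a/(2 tan(π/4)) = 0.0189 m from the centre, with end-angles ±π/4.
One side contributes B₁ = (μ₀I/4πd)·2 sin(π/4) = 7.18×10⁻⁶ T.
All 4 sides add in the same direction: B = 4 × 7.18×10⁻⁶ = 2.87×10⁻⁵ T.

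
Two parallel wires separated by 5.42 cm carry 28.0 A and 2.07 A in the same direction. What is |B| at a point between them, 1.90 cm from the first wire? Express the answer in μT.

B ≈ 283 μT

Each long wire gives B = μ₀I/(2πd). Distances are d₁ = 0.019 m and d₂ = 0.0352 m.
B₁ = 2.95×10⁻⁴ T, B₂ = 1.18×10⁻⁵ T.
Between parallel currents the two contributions point in opposite directions, so they subtract. B = |B₁ − B₂| = |2.95×10⁻⁴ − 1.18×10⁻⁵| = 2.83×10⁻⁴ T.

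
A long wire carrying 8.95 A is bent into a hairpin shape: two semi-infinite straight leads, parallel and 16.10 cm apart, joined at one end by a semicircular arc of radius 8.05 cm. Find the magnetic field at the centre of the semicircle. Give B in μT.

B ≈ 57.2 μT

The semicircular arc contributes B_arc = μ₀I·π/(4πR) = μ₀I/(4R) = 3.49×10⁻⁵ T.
Each semi-infinite lead is at perpendicular distance R = 0.0805 m from the centre, with the perpendicular foot at its near end, so it contributes μ₀I/(4πR); both point the same way, together 2.22×10⁻⁵ T.
Arc and leads all point the same direction: B = 3.49×10⁻⁵ + 2.22×10⁻⁵ = 5.72×10⁻⁵ T.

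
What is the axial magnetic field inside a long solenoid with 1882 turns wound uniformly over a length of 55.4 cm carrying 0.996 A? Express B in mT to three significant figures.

Inside a long solenoid, B = μ₀nI with n = 3397 turns/m.
B = 4π×10⁻⁷ × 3397 × 0.996 = 4.25×10⁻³ T.

B ≈ 4.25 mT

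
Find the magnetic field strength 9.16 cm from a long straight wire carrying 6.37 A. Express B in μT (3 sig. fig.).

For an infinitely long straight wire, B = μ₀I/(2πd).
B = (4π×10⁻⁷ × 6.37) / (2π × 0.0916) = 1.39×10⁻⁵ T.

B ≈ 13.9 μT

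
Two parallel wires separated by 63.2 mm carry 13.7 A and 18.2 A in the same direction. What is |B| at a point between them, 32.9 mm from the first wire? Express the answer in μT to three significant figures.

Each long wire gives B = μ₀I/(2πd). Distances are d₁ = 0.0329 m and d₂ = 0.0303 m.
B₁ = 8.33×10⁻⁵ T, B₂ = 1.20×10⁻⁴ T.
Between parallel currents the two contributions point in opposite directions, so they subtract. B = |B₁ − B₂| = |8.33×10⁻⁵ − 1.20×10⁻⁴| = 3.68×10⁻⁵ T.

B ≈ 36.8 μT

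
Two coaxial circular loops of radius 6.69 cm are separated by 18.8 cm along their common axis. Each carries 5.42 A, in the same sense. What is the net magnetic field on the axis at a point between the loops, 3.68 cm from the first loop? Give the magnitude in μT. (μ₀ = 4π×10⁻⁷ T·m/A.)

Each loop contributes B = μ₀IR²/[2(R²+z²)^(3/2)] on the axis, with z measured from that loop.
Loop 1 (z = 0.0368 m): B₁ = 3.42×10⁻⁵ T. Loop 2 (z = 0.1512 m): B₂ = 3.37×10⁻⁶ T.
The fields add: B = B₁ + B₂ = 3.76×10⁻⁵ T.

B ≈ 37.6 μT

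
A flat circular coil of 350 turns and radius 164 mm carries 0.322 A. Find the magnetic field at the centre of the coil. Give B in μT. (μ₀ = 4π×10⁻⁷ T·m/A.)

For an N-turn flat coil, B = Nμ₀I/(2R) with R = 0.164 m.
B = 350 × 1.23×10⁻⁶ T = 4.32×10⁻⁴ T.

B ≈ 432 μT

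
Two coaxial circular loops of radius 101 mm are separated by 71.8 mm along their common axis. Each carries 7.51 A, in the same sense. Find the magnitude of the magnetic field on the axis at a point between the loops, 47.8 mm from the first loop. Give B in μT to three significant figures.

Each loop contributes B = μ₀IR²/[2(R²+z²)^(3/2)] on the axis, with z measured from that loop.
Loop 1 (z = 0.0478 m): B₁ = 3.45×10⁻⁵ T. Loop 2 (z = 0.024 m): B₂ = 4.30×10⁻⁵ T.
The fields add: B = B₁ + B₂ = 7.75×10⁻⁵ T.

B ≈ 77.5 μT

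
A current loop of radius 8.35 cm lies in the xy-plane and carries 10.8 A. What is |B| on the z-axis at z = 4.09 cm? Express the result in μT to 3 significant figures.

On the axis of a circular loop, B = μ₀IR² / [2(R²+z²)^(3/2)].
R² + z² = (0.0835)² + (0.0409)² = 0.008645 m², and (R²+z²)^(3/2) = 8.04×10⁻⁴ m³.
B = (4π×10⁻⁷ × 10.8 × 0.006972) / (2 × 8.04×10⁻⁴) = 5.89×10⁻⁵ T.

B ≈ 58.9 μT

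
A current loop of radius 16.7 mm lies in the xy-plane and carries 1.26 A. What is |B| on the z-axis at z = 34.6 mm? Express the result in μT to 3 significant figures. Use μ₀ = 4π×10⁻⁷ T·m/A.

B ≈ 3.89 μT

On the axis of a circular loop, B = μ₀IR² / [2(R²+z²)^(3/2)].
R² + z² = (0.0167)² + (0.0346)² = 0.001476 m², and (R²+z²)^(3/2) = 5.67×10⁻⁵ m³.
B = (4π×10⁻⁷ × 1.26 × 0.0002789) / (2 × 5.67×10⁻⁵) = 3.89×10⁻⁶ T.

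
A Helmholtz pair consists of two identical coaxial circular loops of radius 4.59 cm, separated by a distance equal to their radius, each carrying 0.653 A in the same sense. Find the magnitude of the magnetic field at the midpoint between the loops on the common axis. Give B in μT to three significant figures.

Each loop contributes B = μ₀IR²/[2(R²+z²)^(3/2)] on the axis, with z measured from that loop.
Loop 1 (z = 0.02295 m): B₁ = 6.40×10⁻⁶ T. Loop 2 (z = 0.02295 m): B₂ = 6.40×10⁻⁶ T.
The fields add: B = B₁ + B₂ = 1.28×10⁻⁵ T.

B ≈ 12.8 μT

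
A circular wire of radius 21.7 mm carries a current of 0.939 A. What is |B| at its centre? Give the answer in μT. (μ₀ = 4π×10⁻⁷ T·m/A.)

B ≈ 27.2 μT

At the centre of a circular loop the Biot–Savart law gives B = μ₀I/(2R).
B = (4π×10⁻⁷ × 0.939) / (2 × 0.0217) = 2.72×10⁻⁵ T.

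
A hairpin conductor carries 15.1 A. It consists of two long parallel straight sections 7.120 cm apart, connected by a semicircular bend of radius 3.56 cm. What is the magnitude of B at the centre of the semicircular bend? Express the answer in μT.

The semicircular arc contributes B_arc = μ₀I·π/(4πR) = μ₀I/(4R) = 1.33×10⁻⁴ T.
Each semi-infinite lead is at perpendicular distance R = 0.0356 m from the centre, with the perpendicular foot at its near end, so it contributes μ₀I/(4πR); both point the same way, together 8.48×10⁻⁵ T.
Arc and leads all point the same direction: B = 1.33×10⁻⁴ + 8.48×10⁻⁵ = 2.18×10⁻⁴ T.

B ≈ 218 μT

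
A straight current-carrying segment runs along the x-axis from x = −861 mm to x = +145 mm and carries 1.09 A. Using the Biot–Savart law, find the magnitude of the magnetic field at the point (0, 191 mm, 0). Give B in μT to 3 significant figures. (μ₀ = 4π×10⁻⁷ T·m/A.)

B ≈ 0.902 μT

For a finite straight segment, B = (μ₀I/4πd)(sinθ₁ + sinθ₂), where θ₁, θ₂ are the angles from the perpendicular to each end.
The perpendicular distance is d = 0.191 m; the end-offsets along the wire are a = 0.861 m and b = 0.145 m.
sinθ₁ = 0.861/√(0.861²+0.191²) = 0.9763; sinθ₂ = 0.145/√(0.145²+0.191²) = 0.6047.
B = (4π×10⁻⁷ × 1.09) / (4π × 0.191) × (0.9763 + 0.6047) = 9.02×10⁻⁷ T.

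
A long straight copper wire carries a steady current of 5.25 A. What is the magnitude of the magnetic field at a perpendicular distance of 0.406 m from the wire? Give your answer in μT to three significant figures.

For an infinitely long straight wire, B = μ₀I/(2πd).
B = (4π×10⁻⁷ × 5.25) / (2π × 0.406) = 2.59×10⁻⁶ T.

B ≈ 2.59 μT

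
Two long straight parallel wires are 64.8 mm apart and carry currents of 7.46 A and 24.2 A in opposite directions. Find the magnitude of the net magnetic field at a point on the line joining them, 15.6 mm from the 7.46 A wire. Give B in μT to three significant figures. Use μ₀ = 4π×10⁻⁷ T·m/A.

B ≈ 194 μT

Each long wire gives B = μ₀I/(2πd). Distances are d₁ = 0.0156 m and d₂ = 0.0492 m.
B₁ = 9.56×10⁻⁵ T, B₂ = 9.84×10⁻⁵ T.
Between antiparallel currents both contributions point the same way, so they add. B = B₁ + B₂ = 9.56×10⁻⁵ + 9.84×10⁻⁵ = 1.94×10⁻⁴ T.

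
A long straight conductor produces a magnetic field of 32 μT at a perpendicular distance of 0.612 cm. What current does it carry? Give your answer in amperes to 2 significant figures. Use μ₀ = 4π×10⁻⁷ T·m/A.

For a long straight wire B = μ₀I/(2πd), so I = 2πdB/μ₀.
I = 2π × 0.00612 × 3.20×10⁻⁵ / (4π×10⁻⁷) = 0.979 A.

I ≈ 0.98 A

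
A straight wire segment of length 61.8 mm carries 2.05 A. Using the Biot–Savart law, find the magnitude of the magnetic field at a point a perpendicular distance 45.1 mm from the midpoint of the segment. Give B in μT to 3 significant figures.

For a finite straight segment, B = (μ₀I/4πd)(sinθ₁ + sinθ₂), where θ₁, θ₂ are the angles from the perpendicular to each end.
The perpendicular from the point meets the wire at its midpoint, so each end is L/2 = 0.0309 m away along the wire.
sinθ₁ = 0.0309/√(0.0309²+0.0451²) = 0.5652; sinθ₂ = 0.0309/√(0.0309²+0.0451²) = 0.5652.
B = (4π×10⁻⁷ × 2.05) / (4π × 0.0451) × (0.5652 + 0.5652) = 5.14×10⁻⁶ T.

B ≈ 5.14 μT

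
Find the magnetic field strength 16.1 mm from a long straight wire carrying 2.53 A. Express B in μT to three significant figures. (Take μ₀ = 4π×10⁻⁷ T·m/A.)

For an infinitely long straight wire, B = μ₀I/(2πd).
B = (4π×10⁻⁷ × 2.53) / (2π × 0.0161) = 3.14×10⁻⁵ T.

B ≈ 31.4 μT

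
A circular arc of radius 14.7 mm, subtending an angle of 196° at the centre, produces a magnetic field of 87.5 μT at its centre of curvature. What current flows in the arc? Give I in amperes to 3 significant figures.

I ≈ 3.76 A

For a circular arc, B = μ₀Iφ/(4πR) with φ in radians; here φ = 3.421 rad.
So I = 4πRB/(μ₀φ) = 4π × 0.0147 × 8.75×10⁻⁵ / (4π×10⁻⁷ × 3.421) = 3.76 A.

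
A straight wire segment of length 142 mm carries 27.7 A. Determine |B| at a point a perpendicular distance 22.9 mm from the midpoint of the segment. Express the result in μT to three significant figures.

B ≈ 230 μT

For a finite straight segment, B = (μ₀I/4πd)(sinθ₁ + sinθ₂), where θ₁, θ₂ are the angles from the perpendicular to each end.
The perpendicular from the point meets the wire at its midpoint, so each end is L/2 = 0.071 m away along the wire.
sinθ₁ = 0.071/√(0.071²+0.0229²) = 0.9517; sinθ₂ = 0.071/√(0.071²+0.0229²) = 0.9517.
B = (4π×10⁻⁷ × 27.7) / (4π × 0.0229) × (0.9517 + 0.9517) = 2.30×10⁻⁴ T.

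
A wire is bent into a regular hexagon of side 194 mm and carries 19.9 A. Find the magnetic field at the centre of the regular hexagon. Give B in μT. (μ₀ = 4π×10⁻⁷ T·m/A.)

B ≈ 71.1 μT

Each side is a finite straight segment at perpendicular distance d = a/(2 tan(π/6)) = 0.168 m from the centre, with end-angles ±π/6.
One side contributes B₁ = (μ₀I/4πd)·2 sin(π/6) = 1.18×10⁻⁵ T.
All 6 sides add in the same direction: B = 6 × 1.18×10⁻⁵ = 7.11×10⁻⁵ T.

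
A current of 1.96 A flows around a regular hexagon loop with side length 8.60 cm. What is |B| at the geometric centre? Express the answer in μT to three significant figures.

Each side is a finite straight segment at perpendicular distance d = a/(2 tan(π/6)) = 0.07448 m from the centre, with end-angles ±π/6.
One side contributes B₁ = (μ₀I/4πd)·2 sin(π/6) = 2.63×10⁻⁶ T.
All 6 sides add in the same direction: B = 6 × 2.63×10⁻⁶ = 1.58×10⁻⁵ T.

B ≈ 15.8 μT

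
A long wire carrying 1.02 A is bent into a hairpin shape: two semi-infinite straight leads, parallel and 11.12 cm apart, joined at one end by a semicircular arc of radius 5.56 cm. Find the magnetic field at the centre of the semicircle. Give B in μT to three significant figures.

The semicircular arc contributes B_arc = μ₀I·π/(4πR) = μ₀I/(4R) = 5.76×10⁻⁶ T.
Each semi-infinite lead is at perpendicular distance R = 0.0556 m from the centre, with the perpendicular foot at its near end, so it contributes μ₀I/(4πR); both point the same way, together 3.67×10⁻⁶ T.
Arc and leads all point the same direction: B = 5.76×10⁻⁶ + 3.67×10⁻⁶ = 9.43×10⁻⁶ T.

B ≈ 9.43 μT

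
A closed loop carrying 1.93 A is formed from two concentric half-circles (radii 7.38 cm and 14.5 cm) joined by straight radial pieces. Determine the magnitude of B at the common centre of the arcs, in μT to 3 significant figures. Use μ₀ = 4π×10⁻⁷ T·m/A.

B ≈ 4.03 μT

The radial connectors point toward the centre, so dl × r̂ = 0 and they contribute nothing.
Each semicircle gives μ₀I/(4R): inner arc 8.22×10⁻⁶ T, outer arc 4.18×10⁻⁶ T.
The two arcs carry current in opposite angular senses, so their fields oppose: B = |8.22×10⁻⁶ − 4.18×10⁻⁶| = 4.03×10⁻⁶ T.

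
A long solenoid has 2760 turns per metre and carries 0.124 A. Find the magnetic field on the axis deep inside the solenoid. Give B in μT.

B ≈ 430 μT

Inside a long solenoid, B = μ₀nI with n = 2760 turns/m.
B = 4π×10⁻⁷ × 2760 × 0.124 = 4.30×10⁻⁴ T.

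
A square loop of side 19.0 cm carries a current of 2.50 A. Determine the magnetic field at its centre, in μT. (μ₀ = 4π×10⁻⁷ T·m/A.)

Each side is a finite straight segment at perpendicular distance d = a/(2 tan(π/4)) = 0.095 m from the centre, with end-angles ±π/4.
One side contributes B₁ = (μ₀I/4πd)·2 sin(π/4) = 3.72×10⁻⁶ T.
All 4 sides add in the same direction: B = 4 × 3.72×10⁻⁶ = 1.49×10⁻⁵ T.

B ≈ 14.9 μT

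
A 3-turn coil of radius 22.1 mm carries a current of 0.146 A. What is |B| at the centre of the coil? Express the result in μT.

B ≈ 12.5 μT

For an N-turn flat coil, B = Nμ₀I/(2R) with R = 0.0221 m.
B = 3 × 4.15×10⁻⁶ T = 1.25×10⁻⁵ T.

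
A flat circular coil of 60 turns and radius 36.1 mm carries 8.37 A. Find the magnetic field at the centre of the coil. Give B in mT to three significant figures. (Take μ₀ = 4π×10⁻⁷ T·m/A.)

For an N-turn flat coil, B = Nμ₀I/(2R) with R = 0.0361 m.
B = 60 × 1.46×10⁻⁴ T = 8.74×10⁻³ T.

B ≈ 8.74 mT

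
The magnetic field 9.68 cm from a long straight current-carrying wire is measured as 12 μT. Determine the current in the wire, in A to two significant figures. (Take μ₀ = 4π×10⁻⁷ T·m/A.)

I ≈ 5.8 A

For a long straight wire B = μ₀I/(2πd), so I = 2πdB/μ₀.
I = 2π × 0.0968 × 1.20×10⁻⁵ / (4π×10⁻⁷) = 5.81 A.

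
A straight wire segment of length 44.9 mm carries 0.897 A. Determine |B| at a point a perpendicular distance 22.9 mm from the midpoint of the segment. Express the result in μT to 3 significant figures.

B ≈ 5.48 μT

For a finite straight segment, B = (μ₀I/4πd)(sinθ₁ + sinθ₂), where θ₁, θ₂ are the angles from the perpendicular to each end.
The perpendicular from the point meets the wire at its midpoint, so each end is L/2 = 0.02245 m away along the wire.
sinθ₁ = 0.02245/√(0.02245²+0.0229²) = 0.7001; sinθ₂ = 0.02245/√(0.02245²+0.0229²) = 0.7001.
B = (4π×10⁻⁷ × 0.897) / (4π × 0.0229) × (0.7001 + 0.7001) = 5.48×10⁻⁶ T.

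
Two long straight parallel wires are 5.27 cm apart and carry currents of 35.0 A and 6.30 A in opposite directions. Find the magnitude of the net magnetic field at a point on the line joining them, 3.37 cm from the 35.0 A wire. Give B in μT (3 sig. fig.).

B ≈ 274 μT

Each long wire gives B = μ₀I/(2πd). Distances are d₁ = 0.0337 m and d₂ = 0.019 m.
B₁ = 2.08×10⁻⁴ T, B₂ = 6.63×10⁻⁵ T.
Between antiparallel currents both contributions point the same way, so they add. B = B₁ + B₂ = 2.08×10⁻⁴ + 6.63×10⁻⁵ = 2.74×10⁻⁴ T.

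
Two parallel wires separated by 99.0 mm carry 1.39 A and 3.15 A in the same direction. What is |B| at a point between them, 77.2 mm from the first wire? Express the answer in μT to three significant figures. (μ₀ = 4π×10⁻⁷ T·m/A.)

B ≈ 25.3 μT

Each long wire gives B = μ₀I/(2πd). Distances are d₁ = 0.0772 m and d₂ = 0.0218 m.
B₁ = 3.60×10⁻⁶ T, B₂ = 2.89×10⁻⁵ T.
Between parallel currents the two contributions point in opposite directions, so they subtract. B = |B₁ − B₂| = |3.60×10⁻⁶ − 2.89×10⁻⁵| = 2.53×10⁻⁵ T.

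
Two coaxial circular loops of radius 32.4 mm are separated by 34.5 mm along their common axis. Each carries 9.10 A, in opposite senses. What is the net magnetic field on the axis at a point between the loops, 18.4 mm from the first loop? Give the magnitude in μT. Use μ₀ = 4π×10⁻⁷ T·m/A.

Each loop contributes B = μ₀IR²/[2(R²+z²)^(3/2)] on the axis, with z measured from that loop.
Loop 1 (z = 0.0184 m): B₁ = 1.16×10⁻⁴ T. Loop 2 (z = 0.0161 m): B₂ = 1.27×10⁻⁴ T.
The fields oppose: B = |B₁ − B₂| = 1.07×10⁻⁵ T.

B ≈ 10.7 μT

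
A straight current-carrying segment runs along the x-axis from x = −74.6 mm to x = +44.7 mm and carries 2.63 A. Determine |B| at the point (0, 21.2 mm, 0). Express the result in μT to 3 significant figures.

For a finite straight segment, B = (μ₀I/4πd)(sinθ₁ + sinθ₂), where θ₁, θ₂ are the angles from the perpendicular to each end.
The perpendicular distance is d = 0.0212 m; the end-offsets along the wire are a = 0.0746 m and b = 0.0447 m.
sinθ₁ = 0.0746/√(0.0746²+0.0212²) = 0.9619; sinθ₂ = 0.0447/√(0.0447²+0.0212²) = 0.9035.
B = (4π×10⁻⁷ × 2.63) / (4π × 0.0212) × (0.9619 + 0.9035) = 2.31×10⁻⁵ T.

B ≈ 23.1 μT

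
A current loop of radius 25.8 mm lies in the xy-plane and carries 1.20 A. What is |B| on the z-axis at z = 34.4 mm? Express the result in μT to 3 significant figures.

B ≈ 6.31 μT

On the axis of a circular loop, B = μ₀IR² / [2(R²+z²)^(3/2)].
R² + z² = (0.0258)² + (0.0344)² = 0.001849 m², and (R²+z²)^(3/2) = 7.95×10⁻⁵ m³.
B = (4π×10⁻⁷ × 1.20 × 0.0006656) / (2 × 7.95×10⁻⁵) = 6.31×10⁻⁶ T.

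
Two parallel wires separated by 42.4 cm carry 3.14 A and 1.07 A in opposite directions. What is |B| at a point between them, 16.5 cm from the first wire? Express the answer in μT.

Each long wire gives B = μ₀I/(2πd). Distances are d₁ = 0.165 m and d₂ = 0.259 m.
B₁ = 3.81×10⁻⁶ T, B₂ = 8.26×10⁻⁷ T.
Between antiparallel currents both contributions point the same way, so they add. B = B₁ + B₂ = 3.81×10⁻⁶ + 8.26×10⁻⁷ = 4.63×10⁻⁶ T.

B ≈ 4.63 μT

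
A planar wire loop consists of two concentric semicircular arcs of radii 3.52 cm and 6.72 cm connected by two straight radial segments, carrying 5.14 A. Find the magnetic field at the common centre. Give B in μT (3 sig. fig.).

The radial connectors point toward the centre, so dl × r̂ = 0 and they contribute nothing.
Each semicircle gives μ₀I/(4R): inner arc 4.59×10⁻⁵ T, outer arc 2.40×10⁻⁵ T.
The two arcs carry current in opposite angular senses, so their fields oppose: B = |4.59×10⁻⁵ − 2.40×10⁻⁵| = 2.18×10⁻⁵ T.

B ≈ 21.8 μT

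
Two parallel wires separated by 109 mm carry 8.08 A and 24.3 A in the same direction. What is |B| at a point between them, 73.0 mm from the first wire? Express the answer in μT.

B ≈ 113 μT

Each long wire gives B = μ₀I/(2πd). Distances are d₁ = 0.073 m and d₂ = 0.036 m.
B₁ = 2.21×10⁻⁵ T, B₂ = 1.35×10⁻⁴ T.
Between parallel currents the two contributions point in opposite directions, so they subtract. B = |B₁ − B₂| = |2.21×10⁻⁵ − 1.35×10⁻⁴| = 1.13×10⁻⁴ T.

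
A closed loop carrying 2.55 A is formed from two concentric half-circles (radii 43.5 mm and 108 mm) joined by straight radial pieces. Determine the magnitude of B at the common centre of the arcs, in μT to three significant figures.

The radial connectors point toward the centre, so dl × r̂ = 0 and they contribute nothing.
Each semicircle gives μ₀I/(4R): inner arc 1.84×10⁻⁵ T, outer arc 7.42×10⁻⁶ T.
The two arcs carry current in opposite angular senses, so their fields oppose: B = |1.84×10⁻⁵ − 7.42×10⁻⁶| = 1.10×10⁻⁵ T.

B ≈ 11.0 μT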